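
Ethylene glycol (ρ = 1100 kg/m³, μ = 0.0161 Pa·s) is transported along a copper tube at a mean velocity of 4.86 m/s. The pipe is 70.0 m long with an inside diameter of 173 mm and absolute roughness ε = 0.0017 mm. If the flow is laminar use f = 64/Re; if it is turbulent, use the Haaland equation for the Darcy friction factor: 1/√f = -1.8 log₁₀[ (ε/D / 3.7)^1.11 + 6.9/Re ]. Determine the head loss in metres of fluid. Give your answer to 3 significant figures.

h_f ≈ 9.79 m

Reynolds number Re = ρVD/μ = 1100 · 4.86 · 0.173 / 0.0161 = 5.744e+04.
Re > 4000 → turbulent. Relative roughness ε/D = 1.7e-06/0.173 = 9.83e-06. Haaland: 1/√f = -1.8 log₁₀[(9.83e-06/3.7)^1.11 + 6.9/5.744e+04] = -1.8 log₁₀[6.47e-07 + 0.00012] = 7.053, so f = 0.02011.
Darcy-Weisbach: ΔP = f(L/D)(ρV²/2) = 0.02011·(70/0.173)·(1100·4.86²/2) = 0.02011·404.6·1.299e+04 = 1.057e+05 Pa.
Head loss h_f = ΔP/(ρg) = 1.057e+05/(1100·9.81) = 9.79 m.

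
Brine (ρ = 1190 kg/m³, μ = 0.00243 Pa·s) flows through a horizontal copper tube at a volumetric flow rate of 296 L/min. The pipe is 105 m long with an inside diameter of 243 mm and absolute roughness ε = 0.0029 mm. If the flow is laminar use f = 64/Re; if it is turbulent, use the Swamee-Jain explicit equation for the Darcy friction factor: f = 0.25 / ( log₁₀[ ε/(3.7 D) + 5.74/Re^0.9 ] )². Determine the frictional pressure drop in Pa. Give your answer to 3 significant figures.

Q = 296 L/min = 296/60000 = 0.004933 m³/s.
Cross-sectional area A = πD²/4 = π(0.243)²/4 = 0.04638 m²; mean velocity V = Q/A = 0.004933/0.04638 = 0.1064 m/s.
Reynolds number Re = ρVD/μ = 1190 · 0.1064 · 0.243 / 0.00243 = 1.266e+04.
Re > 4000 → turbulent. Relative roughness ε/D = 2.9e-06/0.243 = 1.19e-05. Swamee-Jain: f = 0.25/(log₁₀[1.19e-05/3.7 + 5.74/1.266e+04^0.9])² = 0.25/(log₁₀[3.23e-06 + 0.00117])² = 0.25/(-2.932)² = 0.02908.
Darcy-Weisbach: ΔP = f(L/D)(ρV²/2) = 0.02908·(105/0.243)·(1190·0.1064²/2) = 0.02908·432.1·6.733 = 84.6 Pa.

ΔP ≈ 84.6 Pa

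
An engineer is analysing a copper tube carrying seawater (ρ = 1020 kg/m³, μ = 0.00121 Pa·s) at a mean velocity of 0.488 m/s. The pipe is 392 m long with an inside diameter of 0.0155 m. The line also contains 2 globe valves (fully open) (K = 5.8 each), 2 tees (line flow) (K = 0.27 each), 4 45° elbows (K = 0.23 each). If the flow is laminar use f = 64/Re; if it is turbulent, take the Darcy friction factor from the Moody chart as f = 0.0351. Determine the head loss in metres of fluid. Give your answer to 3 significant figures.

h_f ≈ 10.9 m

Reynolds number Re = ρVD/μ = 1020 · 0.488 · 0.0155 / 0.00121 = 6376.
Re > 4000 → turbulent; use the Moody-chart value f = 0.0351.
Total minor-loss coefficient ΣK = 2·5.8 + 2·0.27 + 4·0.23 = 13.1.
ΔP = [f·L/D + ΣK]·(ρV²/2) = [0.0351·392/0.0155 + 13.1]·(1020·0.488²/2) = [887.7 + 13.1]·121.5 = 1.094e+05 Pa.
Head loss h_f = ΔP/(ρg) = 1.094e+05/(1020·9.81) = 10.9 m.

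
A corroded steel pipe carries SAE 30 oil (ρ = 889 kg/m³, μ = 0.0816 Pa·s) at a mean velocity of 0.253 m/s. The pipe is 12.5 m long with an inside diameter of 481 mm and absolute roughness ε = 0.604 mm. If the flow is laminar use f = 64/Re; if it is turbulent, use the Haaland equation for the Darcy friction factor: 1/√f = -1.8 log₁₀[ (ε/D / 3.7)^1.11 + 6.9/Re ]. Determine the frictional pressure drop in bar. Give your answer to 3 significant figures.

Reynolds number Re = ρVD/μ = 889 · 0.253 · 0.481 / 0.0816 = 1326.
Re < 2300 → laminar flow, so f = 64/Re = 64/1326 = 0.04827 (the turbulent correlation is not needed).
Darcy-Weisbach: ΔP = f(L/D)(ρV²/2) = 0.04827·(12.5/0.481)·(889·0.253²/2) = 0.04827·25.99·28.45 = 35.69 Pa.
ΔP = 35.69 Pa = 3.57×10^-4 bar.

ΔP ≈ 3.57×10^-4 bar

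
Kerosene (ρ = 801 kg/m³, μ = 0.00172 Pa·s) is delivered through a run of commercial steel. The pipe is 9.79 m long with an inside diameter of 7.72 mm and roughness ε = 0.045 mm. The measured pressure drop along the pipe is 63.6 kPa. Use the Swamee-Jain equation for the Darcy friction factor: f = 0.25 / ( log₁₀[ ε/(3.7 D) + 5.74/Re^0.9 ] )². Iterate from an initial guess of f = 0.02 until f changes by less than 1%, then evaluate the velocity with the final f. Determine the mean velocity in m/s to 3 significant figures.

V ≈ 1.71 m/s

Rearranging Darcy-Weisbach: V = √(2·ΔP·D/(f·L·ρ)). With ε/D = 4.5e-05/0.00772 = 0.00583, iterate starting from f = 0.02:
  f = 0.02 → V = √(2·6.36e+04·0.00772/(0.02·9.79·801)) = 2.502 m/s; Re = ρVD/μ = 8996; f → 0.04
  f = 0.04 → V = 1.769 m/s; Re = 6362; f → 0.04244
  f = 0.04244 → V = 1.718 m/s; Re = 6175; f → 0.04268
Converged (Δf/f < 1%). With the final f = 0.04268: V = √(2·6.36e+04·0.00772/(0.04268·9.79·801)) = 1.713 m/s.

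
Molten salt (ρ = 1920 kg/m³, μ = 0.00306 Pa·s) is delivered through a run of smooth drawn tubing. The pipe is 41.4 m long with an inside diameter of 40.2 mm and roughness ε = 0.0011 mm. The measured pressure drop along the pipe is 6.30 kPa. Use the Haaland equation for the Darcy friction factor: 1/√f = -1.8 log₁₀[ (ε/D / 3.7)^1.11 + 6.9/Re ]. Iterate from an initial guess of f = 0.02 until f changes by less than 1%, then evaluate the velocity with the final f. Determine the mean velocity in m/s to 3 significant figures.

V ≈ 0.464 m/s

Rearranging Darcy-Weisbach: V = √(2·ΔP·D/(f·L·ρ)). With ε/D = 1.1e-06/0.0402 = 2.74e-05, iterate starting from f = 0.02:
  f = 0.02 → V = √(2·6300·0.0402/(0.02·41.4·1920)) = 0.5645 m/s; Re = ρVD/μ = 1.424e+04; f → 0.02812
  f = 0.02812 → V = 0.476 m/s; Re = 1.201e+04; f → 0.02942
  f = 0.02942 → V = 0.4654 m/s; Re = 1.174e+04; f → 0.0296
Converged (Δf/f < 1%). With the final f = 0.0296: V = √(2·6300·0.0402/(0.0296·41.4·1920)) = 0.464 m/s.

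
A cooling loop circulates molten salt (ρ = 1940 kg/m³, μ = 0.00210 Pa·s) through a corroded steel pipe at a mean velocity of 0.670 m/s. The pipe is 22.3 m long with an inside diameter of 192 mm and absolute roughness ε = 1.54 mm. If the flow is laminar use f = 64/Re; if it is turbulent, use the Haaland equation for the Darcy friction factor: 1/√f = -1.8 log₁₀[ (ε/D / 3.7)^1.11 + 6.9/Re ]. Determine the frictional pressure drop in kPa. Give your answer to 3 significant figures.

ΔP ≈ 1.81 kPa

Reynolds number Re = ρVD/μ = 1940 · 0.67 · 0.192 / 0.0021 = 1.188e+05.
Re > 4000 → turbulent. Relative roughness ε/D = 0.00154/0.192 = 0.00802. Haaland: 1/√f = -1.8 log₁₀[(0.00802/3.7)^1.11 + 6.9/1.188e+05] = -1.8 log₁₀[0.0011 + 5.81e-05] = 5.283, so f = 0.03584.
Darcy-Weisbach: ΔP = f(L/D)(ρV²/2) = 0.03584·(22.3/0.192)·(1940·0.67²/2) = 0.03584·116.1·435.4 = 1812 Pa.
ΔP = 1812 Pa = 1.81 kPa.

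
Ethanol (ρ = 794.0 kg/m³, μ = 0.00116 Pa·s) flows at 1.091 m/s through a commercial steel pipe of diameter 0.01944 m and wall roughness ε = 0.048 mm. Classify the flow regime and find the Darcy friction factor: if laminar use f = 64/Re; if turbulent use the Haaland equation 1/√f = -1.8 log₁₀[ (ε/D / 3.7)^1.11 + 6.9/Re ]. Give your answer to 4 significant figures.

Re = ρVD/μ = 794·1.091·0.01944/0.00116 = 1.452e+04.
Re > 4000 → turbulent. ε/D = 4.8e-05/0.01944 = 0.00247; Haaland: 1/√f = -1.8 log₁₀[0.000299 + 0.000475] = 5.6, so f = 0.03188.

f ≈ 0.03188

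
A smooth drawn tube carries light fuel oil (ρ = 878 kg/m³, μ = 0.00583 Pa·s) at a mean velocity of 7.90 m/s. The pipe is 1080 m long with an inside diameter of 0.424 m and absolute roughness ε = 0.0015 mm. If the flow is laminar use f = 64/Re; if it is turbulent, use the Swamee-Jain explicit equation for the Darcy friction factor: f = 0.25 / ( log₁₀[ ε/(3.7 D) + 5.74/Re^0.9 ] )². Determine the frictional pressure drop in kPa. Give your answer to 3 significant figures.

ΔP ≈ 916 kPa

Reynolds number Re = ρVD/μ = 878 · 7.9 · 0.424 / 0.00583 = 5.045e+05.
Re > 4000 → turbulent. Relative roughness ε/D = 1.5e-06/0.424 = 3.54e-06. Swamee-Jain: f = 0.25/(log₁₀[3.54e-06/3.7 + 5.74/5.045e+05^0.9])² = 0.25/(log₁₀[9.56e-07 + 4.23e-05])² = 0.25/(-4.364)² = 0.01313.
Darcy-Weisbach: ΔP = f(L/D)(ρV²/2) = 0.01313·(1080/0.424)·(878·7.9²/2) = 0.01313·2547·2.74e+04 = 9.161e+05 Pa.
ΔP = 9.161e+05 Pa = 916 kPa.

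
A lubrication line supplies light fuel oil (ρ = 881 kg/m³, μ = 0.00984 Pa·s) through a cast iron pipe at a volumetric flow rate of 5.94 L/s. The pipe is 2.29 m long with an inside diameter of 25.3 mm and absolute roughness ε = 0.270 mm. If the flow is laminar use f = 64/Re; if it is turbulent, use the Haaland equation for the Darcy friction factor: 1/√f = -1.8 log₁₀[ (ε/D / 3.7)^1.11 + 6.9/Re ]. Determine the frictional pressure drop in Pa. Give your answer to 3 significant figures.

ΔP ≈ 227000 Pa

Q = 5.94 L/s = 5.94/1000 = 0.00594 m³/s.
Cross-sectional area A = πD²/4 = π(0.0253)²/4 = 0.0005027 m²; mean velocity V = Q/A = 0.00594/0.0005027 = 11.82 m/s.
Reynolds number Re = ρVD/μ = 881 · 11.82 · 0.0253 / 0.00984 = 2.676e+04.
Re > 4000 → turbulent. Relative roughness ε/D = 0.00027/0.0253 = 0.0107. Haaland: 1/√f = -1.8 log₁₀[(0.0107/3.7)^1.11 + 6.9/2.676e+04] = -1.8 log₁₀[0.00152 + 0.000258] = 4.952, so f = 0.04078.
Darcy-Weisbach: ΔP = f(L/D)(ρV²/2) = 0.04078·(2.29/0.0253)·(881·11.82²/2) = 0.04078·90.51·6.15e+04 = 2.27e+05 Pa.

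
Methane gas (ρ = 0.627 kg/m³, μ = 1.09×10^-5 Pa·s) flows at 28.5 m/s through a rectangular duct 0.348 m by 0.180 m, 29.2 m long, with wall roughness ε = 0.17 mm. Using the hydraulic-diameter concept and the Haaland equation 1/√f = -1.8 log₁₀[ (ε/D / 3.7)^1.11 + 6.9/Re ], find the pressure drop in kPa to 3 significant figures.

ΔP ≈ 0.596 kPa

Hydraulic diameter D_h = 4A/P = 4·(0.348·0.18)/(2·(0.348+0.18)) = 0.2506/1.056 = 0.2373 m.
Re = ρVD_h/μ = 0.627·28.5·0.2373/1.09e-05 = 3.89e+05.
ε/D_h = 0.00017/0.2373 = 0.000716; Haaland gives 1/√f = -1.8 log₁₀[7.56e-05+1.77e-05] = 7.254, so f = 0.019.
ΔP = f(L/D_h)(ρV²/2) = 0.019·29.2/0.2373·254.6 = 595.6 Pa.
ΔP = 0.596 kPa.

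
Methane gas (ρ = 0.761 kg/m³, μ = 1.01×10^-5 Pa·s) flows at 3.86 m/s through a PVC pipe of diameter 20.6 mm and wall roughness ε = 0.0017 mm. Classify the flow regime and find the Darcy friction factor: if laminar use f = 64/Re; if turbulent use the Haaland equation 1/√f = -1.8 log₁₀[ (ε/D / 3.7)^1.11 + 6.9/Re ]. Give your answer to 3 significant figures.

Re = ρVD/μ = 0.761·3.86·0.0206/1.01e-05 = 5991.
Re > 4000 → turbulent. ε/D = 1.7e-06/0.0206 = 8.25e-05; Haaland: 1/√f = -1.8 log₁₀[6.87e-06 + 0.00115] = 5.285, so f = 0.0358.

f ≈ 0.0358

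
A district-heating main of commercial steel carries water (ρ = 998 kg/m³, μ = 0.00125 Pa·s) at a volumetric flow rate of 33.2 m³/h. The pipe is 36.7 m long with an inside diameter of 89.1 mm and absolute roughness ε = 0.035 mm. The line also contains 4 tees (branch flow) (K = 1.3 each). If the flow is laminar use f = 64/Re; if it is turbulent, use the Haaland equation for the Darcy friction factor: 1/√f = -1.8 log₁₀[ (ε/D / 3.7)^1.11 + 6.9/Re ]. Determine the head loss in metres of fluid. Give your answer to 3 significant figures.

h_f ≈ 1.47 m

Q = 33.2 m³/h = 33.2/3600 = 0.009222 m³/s.
Cross-sectional area A = πD²/4 = π(0.0891)²/4 = 0.006235 m²; mean velocity V = Q/A = 0.009222/0.006235 = 1.479 m/s.
Reynolds number Re = ρVD/μ = 998 · 1.479 · 0.0891 / 0.00125 = 1.052e+05.
Re > 4000 → turbulent. Relative roughness ε/D = 3.5e-05/0.0891 = 0.000393. Haaland: 1/√f = -1.8 log₁₀[(0.000393/3.7)^1.11 + 6.9/1.052e+05] = -1.8 log₁₀[3.88e-05 + 6.56e-05] = 7.166, so f = 0.01947.
Total minor-loss coefficient ΣK = 4·1.3 = 5.2.
ΔP = [f·L/D + ΣK]·(ρV²/2) = [0.01947·36.7/0.0891 + 5.2]·(998·1.479²/2) = [8.02 + 5.2]·1092 = 1.443e+04 Pa.
Head loss h_f = ΔP/(ρg) = 1.443e+04/(998·9.81) = 1.47 m.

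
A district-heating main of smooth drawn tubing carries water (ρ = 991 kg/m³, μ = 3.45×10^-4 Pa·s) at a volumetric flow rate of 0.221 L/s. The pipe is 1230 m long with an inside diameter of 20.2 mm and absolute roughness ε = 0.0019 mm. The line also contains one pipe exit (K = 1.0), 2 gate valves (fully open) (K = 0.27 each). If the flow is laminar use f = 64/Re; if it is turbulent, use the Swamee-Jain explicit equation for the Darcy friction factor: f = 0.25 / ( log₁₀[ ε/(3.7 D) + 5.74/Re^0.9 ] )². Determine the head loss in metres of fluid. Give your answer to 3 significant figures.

Q = 0.221 L/s = 0.221/1000 = 0.000221 m³/s.
Cross-sectional area A = πD²/4 = π(0.0202)²/4 = 0.0003205 m²; mean velocity V = Q/A = 0.000221/0.0003205 = 0.6896 m/s.
Reynolds number Re = ρVD/μ = 991 · 0.6896 · 0.0202 / 0.000345 = 4.001e+04.
Re > 4000 → turbulent. Relative roughness ε/D = 1.9e-06/0.0202 = 9.41e-05. Swamee-Jain: f = 0.25/(log₁₀[9.41e-05/3.7 + 5.74/4.001e+04^0.9])² = 0.25/(log₁₀[2.54e-05 + 0.000414])² = 0.25/(-3.357)² = 0.02218.
Total minor-loss coefficient ΣK = 1·1 + 2·0.27 = 1.54.
ΔP = [f·L/D + ΣK]·(ρV²/2) = [0.02218·1230/0.0202 + 1.54]·(991·0.6896²/2) = [1351 + 1.54]·235.6 = 3.186e+05 Pa.
Head loss h_f = ΔP/(ρg) = 3.186e+05/(991·9.81) = 32.8 m.

h_f ≈ 32.8 m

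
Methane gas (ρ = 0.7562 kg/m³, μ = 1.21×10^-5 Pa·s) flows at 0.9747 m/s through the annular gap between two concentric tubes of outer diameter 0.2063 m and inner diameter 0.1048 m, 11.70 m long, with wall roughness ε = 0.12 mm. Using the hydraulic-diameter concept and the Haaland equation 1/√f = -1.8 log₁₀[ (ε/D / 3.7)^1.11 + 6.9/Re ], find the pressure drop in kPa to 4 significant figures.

ΔP ≈ 0.001516 kPa

Hydraulic diameter D_h = 4A/P = D_o - D_i = 0.2063 - 0.1048 = 0.1015 m.
Re = ρVD_h/μ = 0.7562·0.9747·0.1015/1.21e-05 = 6183.
ε/D_h = 0.00012/0.1015 = 0.00118; Haaland gives 1/√f = -1.8 log₁₀[0.000132+0.00112] = 5.227, so f = 0.0366.
ΔP = f(L/D_h)(ρV²/2) = 0.0366·11.7/0.1015·0.3592 = 1.516 Pa.
ΔP = 0.001516 kPa.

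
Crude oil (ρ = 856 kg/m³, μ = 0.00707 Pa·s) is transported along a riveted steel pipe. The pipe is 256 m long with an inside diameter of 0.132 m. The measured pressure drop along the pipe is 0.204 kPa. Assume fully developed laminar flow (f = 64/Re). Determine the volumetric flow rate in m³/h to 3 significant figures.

Q ≈ 3.02 m³/h

For laminar flow, f = 64/Re with Re = ρVD/μ, so Darcy-Weisbach reduces to ΔP = 32μLV/D². Solving for V: V = ΔP·D²/(32μL) = 204·(0.132)²/(32·0.00707·256) = 0.06137 m/s.
Check: Re = ρVD/μ = 856·0.06137·0.132/0.00707 = 980.8 < 2300, so the laminar assumption holds.
Q = V·A = 0.06137·(π/4·0.132²) = 0.0008399 m³/s = 3.02 m³/h.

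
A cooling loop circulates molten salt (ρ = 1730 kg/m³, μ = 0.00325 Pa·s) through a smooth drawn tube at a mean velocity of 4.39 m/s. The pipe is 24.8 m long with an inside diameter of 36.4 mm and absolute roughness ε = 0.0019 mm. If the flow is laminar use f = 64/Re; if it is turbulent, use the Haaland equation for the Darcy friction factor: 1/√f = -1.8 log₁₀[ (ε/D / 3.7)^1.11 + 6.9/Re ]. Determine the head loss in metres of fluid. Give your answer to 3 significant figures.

h_f ≈ 12.5 m

Reynolds number Re = ρVD/μ = 1730 · 4.39 · 0.0364 / 0.00325 = 8.506e+04.
Re > 4000 → turbulent. Relative roughness ε/D = 1.9e-06/0.0364 = 5.22e-05. Haaland: 1/√f = -1.8 log₁₀[(5.22e-05/3.7)^1.11 + 6.9/8.506e+04] = -1.8 log₁₀[4.13e-06 + 8.11e-05] = 7.325, so f = 0.01864.
Darcy-Weisbach: ΔP = f(L/D)(ρV²/2) = 0.01864·(24.8/0.0364)·(1730·4.39²/2) = 0.01864·681.3·1.667e+04 = 2.117e+05 Pa.
Head loss h_f = ΔP/(ρg) = 2.117e+05/(1730·9.81) = 12.5 m.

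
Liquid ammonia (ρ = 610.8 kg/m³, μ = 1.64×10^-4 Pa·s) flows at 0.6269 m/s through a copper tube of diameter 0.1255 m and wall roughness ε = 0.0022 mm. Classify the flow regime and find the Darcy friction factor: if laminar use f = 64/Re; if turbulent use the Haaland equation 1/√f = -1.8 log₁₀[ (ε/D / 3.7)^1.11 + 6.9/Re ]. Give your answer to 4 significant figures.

f ≈ 0.01455

Re = ρVD/μ = 610.8·0.6269·0.1255/0.000164 = 2.93e+05.
Re > 4000 → turbulent. ε/D = 2.2e-06/0.1255 = 1.75e-05; Haaland: 1/√f = -1.8 log₁₀[1.23e-06 + 2.35e-05] = 8.291, so f = 0.01455.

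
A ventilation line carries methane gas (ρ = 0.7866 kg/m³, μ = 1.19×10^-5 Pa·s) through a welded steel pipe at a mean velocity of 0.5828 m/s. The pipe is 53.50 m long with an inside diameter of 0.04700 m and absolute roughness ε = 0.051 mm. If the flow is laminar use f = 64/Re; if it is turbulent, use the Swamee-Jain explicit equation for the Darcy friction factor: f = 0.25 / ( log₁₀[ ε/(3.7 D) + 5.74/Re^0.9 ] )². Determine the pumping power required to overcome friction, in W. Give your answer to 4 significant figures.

Reynolds number Re = ρVD/μ = 0.7866 · 0.5828 · 0.047 / 1.19e-05 = 1811.
Re < 2300 → laminar flow, so f = 64/Re = 64/1811 = 0.03535 (the turbulent correlation is not needed).
Darcy-Weisbach: ΔP = f(L/D)(ρV²/2) = 0.03535·(53.5/0.047)·(0.7866·0.5828²/2) = 0.03535·1138·0.1336 = 5.375 Pa.
Q = V·A = 0.5828·0.001735 = 0.001011 m³/s.
Pumping power P = QΔP = 0.001011·5.375 = 0.0054348 W = 0.005435 W.

P ≈ 0.005435 W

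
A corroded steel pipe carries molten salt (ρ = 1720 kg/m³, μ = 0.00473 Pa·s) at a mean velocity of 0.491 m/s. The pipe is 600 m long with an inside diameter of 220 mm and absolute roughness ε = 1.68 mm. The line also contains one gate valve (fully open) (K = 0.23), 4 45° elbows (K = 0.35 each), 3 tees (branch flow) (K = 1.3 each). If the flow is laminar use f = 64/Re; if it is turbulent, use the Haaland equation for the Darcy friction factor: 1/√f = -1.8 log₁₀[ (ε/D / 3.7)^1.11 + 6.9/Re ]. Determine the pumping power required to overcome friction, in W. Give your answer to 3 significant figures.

Reynolds number Re = ρVD/μ = 1720 · 0.491 · 0.22 / 0.00473 = 3.928e+04.
Re > 4000 → turbulent. Relative roughness ε/D = 0.00168/0.22 = 0.00764. Haaland: 1/√f = -1.8 log₁₀[(0.00764/3.7)^1.11 + 6.9/3.928e+04] = -1.8 log₁₀[0.00105 + 0.000176] = 5.244, so f = 0.03637.
Total minor-loss coefficient ΣK = 1·0.23 + 4·0.35 + 3·1.3 = 5.53.
ΔP = [f·L/D + ΣK]·(ρV²/2) = [0.03637·600/0.22 + 5.53]·(1720·0.491²/2) = [99.18 + 5.53]·207.3 = 2.171e+04 Pa.
Q = V·A = 0.491·0.03801 = 0.01866 m³/s.
Pumping power P = QΔP = 0.01866·2.171e+04 = 405.2 W = 405 W.

P ≈ 405 W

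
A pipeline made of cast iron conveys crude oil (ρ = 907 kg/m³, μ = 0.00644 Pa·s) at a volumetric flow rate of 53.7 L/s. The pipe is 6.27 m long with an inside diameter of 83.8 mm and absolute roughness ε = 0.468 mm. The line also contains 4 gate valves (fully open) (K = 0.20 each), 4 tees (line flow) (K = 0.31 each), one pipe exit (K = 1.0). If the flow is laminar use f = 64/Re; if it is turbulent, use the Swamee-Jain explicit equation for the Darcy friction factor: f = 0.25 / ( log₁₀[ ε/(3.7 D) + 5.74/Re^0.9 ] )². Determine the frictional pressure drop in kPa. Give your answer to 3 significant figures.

ΔP ≈ 235 kPa

Q = 53.7 L/s = 53.7/1000 = 0.0537 m³/s.
Cross-sectional area A = πD²/4 = π(0.0838)²/4 = 0.005515 m²; mean velocity V = Q/A = 0.0537/0.005515 = 9.736 m/s.
Reynolds number Re = ρVD/μ = 907 · 9.736 · 0.0838 / 0.00644 = 1.149e+05.
Re > 4000 → turbulent. Relative roughness ε/D = 0.000468/0.0838 = 0.00558. Swamee-Jain: f = 0.25/(log₁₀[0.00558/3.7 + 5.74/1.149e+05^0.9])² = 0.25/(log₁₀[0.00151 + 0.00016])² = 0.25/(-2.777)² = 0.03241.
Total minor-loss coefficient ΣK = 4·0.2 + 4·0.31 + 1·1 = 3.04.
ΔP = [f·L/D + ΣK]·(ρV²/2) = [0.03241·6.27/0.0838 + 3.04]·(907·9.736²/2) = [2.425 + 3.04]·4.299e+04 = 2.349e+05 Pa.
ΔP = 2.349e+05 Pa = 235 kPa.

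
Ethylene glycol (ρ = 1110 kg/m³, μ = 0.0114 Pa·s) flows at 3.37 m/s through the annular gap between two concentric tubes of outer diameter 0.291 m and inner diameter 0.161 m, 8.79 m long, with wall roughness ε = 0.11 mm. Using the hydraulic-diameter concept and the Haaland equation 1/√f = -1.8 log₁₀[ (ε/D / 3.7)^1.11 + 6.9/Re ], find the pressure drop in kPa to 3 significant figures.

ΔP ≈ 10.2 kPa

Hydraulic diameter D_h = 4A/P = D_o - D_i = 0.291 - 0.161 = 0.13 m.
Re = ρVD_h/μ = 1110·3.37·0.13/0.0114 = 4.266e+04.
ε/D_h = 0.00011/0.13 = 0.000846; Haaland gives 1/√f = -1.8 log₁₀[9.09e-05+0.000162] = 6.475, so f = 0.02385.
ΔP = f(L/D_h)(ρV²/2) = 0.02385·8.79/0.13·6303 = 1.016e+04 Pa.
ΔP = 10.2 kPa.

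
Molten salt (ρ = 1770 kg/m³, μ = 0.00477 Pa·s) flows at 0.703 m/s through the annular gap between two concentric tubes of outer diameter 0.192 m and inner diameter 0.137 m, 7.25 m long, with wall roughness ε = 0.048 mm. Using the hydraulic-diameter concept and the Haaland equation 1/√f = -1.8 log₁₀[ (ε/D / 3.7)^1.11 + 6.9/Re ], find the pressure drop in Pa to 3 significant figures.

Hydraulic diameter D_h = 4A/P = D_o - D_i = 0.192 - 0.137 = 0.055 m.
Re = ρVD_h/μ = 1770·0.703·0.055/0.00477 = 1.435e+04.
ε/D_h = 4.8e-05/0.055 = 0.000873; Haaland gives 1/√f = -1.8 log₁₀[9.41e-05+0.000481] = 5.833, so f = 0.0294.
ΔP = f(L/D_h)(ρV²/2) = 0.0294·7.25/0.055·437.4 = 1695 Pa.

ΔP ≈ 1690 Pa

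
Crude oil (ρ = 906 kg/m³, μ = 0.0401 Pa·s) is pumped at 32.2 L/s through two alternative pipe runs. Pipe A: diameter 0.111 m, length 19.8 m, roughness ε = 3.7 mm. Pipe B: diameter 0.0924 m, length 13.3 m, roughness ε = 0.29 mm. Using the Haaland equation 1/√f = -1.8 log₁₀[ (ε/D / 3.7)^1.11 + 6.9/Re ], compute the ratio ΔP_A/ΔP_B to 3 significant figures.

Pipe A: V = Q/A = 0.0322/0.009677 = 3.328 m/s; Re = 8345; ε/D = 0.0333; Haaland → f = 0.0633; ΔP_A = f(L/D)(ρV²/2) = 5.664e+04 Pa.
Pipe B: V = Q/A = 0.0322/0.006706 = 4.802 m/s; Re = 1.002e+04; ε/D = 0.00314; Haaland → f = 0.03505; ΔP_B = f(L/D)(ρV²/2) = 5.27e+04 Pa.
ΔP_A/ΔP_B = 5.664e+04/5.27e+04 = 1.07.

ΔP_A/ΔP_B ≈ 1.07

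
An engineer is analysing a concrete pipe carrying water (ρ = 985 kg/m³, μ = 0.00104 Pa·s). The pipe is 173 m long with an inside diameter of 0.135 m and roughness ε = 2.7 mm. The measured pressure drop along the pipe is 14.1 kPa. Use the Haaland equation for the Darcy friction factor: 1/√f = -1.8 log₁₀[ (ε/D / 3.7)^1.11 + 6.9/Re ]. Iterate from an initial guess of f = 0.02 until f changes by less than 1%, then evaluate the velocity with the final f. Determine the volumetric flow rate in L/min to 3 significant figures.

Q ≈ 579 L/min

Rearranging Darcy-Weisbach: V = √(2·ΔP·D/(f·L·ρ)). With ε/D = 0.0027/0.135 = 0.02, iterate starting from f = 0.02:
  f = 0.02 → V = √(2·1.41e+04·0.135/(0.02·173·985)) = 1.057 m/s; Re = ρVD/μ = 1.351e+05; f → 0.04902
  f = 0.04902 → V = 0.6751 m/s; Re = 8.632e+04; f → 0.04917
Converged (Δf/f < 1%). With the final f = 0.04917: V = √(2·1.41e+04·0.135/(0.04917·173·985)) = 0.674 m/s.
Q = V·A = 0.674·(π/4·0.135²) = 0.009648 m³/s = 579 L/min.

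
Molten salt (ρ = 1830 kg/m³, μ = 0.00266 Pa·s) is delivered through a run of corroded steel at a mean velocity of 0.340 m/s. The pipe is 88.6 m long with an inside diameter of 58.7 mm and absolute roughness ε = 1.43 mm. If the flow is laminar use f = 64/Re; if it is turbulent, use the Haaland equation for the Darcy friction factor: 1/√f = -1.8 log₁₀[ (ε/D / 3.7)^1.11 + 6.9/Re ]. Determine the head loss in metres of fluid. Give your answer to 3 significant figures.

h_f ≈ 0.490 m

Reynolds number Re = ρVD/μ = 1830 · 0.34 · 0.0587 / 0.00266 = 1.373e+04.
Re > 4000 → turbulent. Relative roughness ε/D = 0.00143/0.0587 = 0.0244. Haaland: 1/√f = -1.8 log₁₀[(0.0244/3.7)^1.11 + 6.9/1.373e+04] = -1.8 log₁₀[0.00379 + 0.000503] = 4.261, so f = 0.05507.
Darcy-Weisbach: ΔP = f(L/D)(ρV²/2) = 0.05507·(88.6/0.0587)·(1830·0.34²/2) = 0.05507·1509·105.8 = 8792 Pa.
Head loss h_f = ΔP/(ρg) = 8792/(1830·9.81) = 0.490 m.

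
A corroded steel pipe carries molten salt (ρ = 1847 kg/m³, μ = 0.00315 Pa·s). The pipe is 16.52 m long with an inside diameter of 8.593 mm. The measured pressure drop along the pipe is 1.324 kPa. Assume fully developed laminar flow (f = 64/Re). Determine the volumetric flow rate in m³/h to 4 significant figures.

For laminar flow, f = 64/Re with Re = ρVD/μ, so Darcy-Weisbach reduces to ΔP = 32μLV/D². Solving for V: V = ΔP·D²/(32μL) = 1324·(0.008593)²/(32·0.00315·16.52) = 0.05871 m/s.
Check: Re = ρVD/μ = 1847·0.05871·0.008593/0.00315 = 295.8 < 2300, so the laminar assumption holds.
Q = V·A = 0.05871·(π/4·0.008593²) = 3.405e-06 m³/s = 0.01226 m³/h.

Q ≈ 0.01226 m³/h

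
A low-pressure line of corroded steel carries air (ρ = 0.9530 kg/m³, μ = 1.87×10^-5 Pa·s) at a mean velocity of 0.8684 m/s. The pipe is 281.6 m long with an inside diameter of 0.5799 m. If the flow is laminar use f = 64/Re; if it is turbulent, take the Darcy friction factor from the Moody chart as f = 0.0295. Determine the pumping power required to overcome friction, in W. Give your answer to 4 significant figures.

P ≈ 1.181 W

Reynolds number Re = ρVD/μ = 0.953 · 0.8684 · 0.5799 / 1.87e-05 = 2.566e+04.
Re > 4000 → turbulent; use the Moody-chart value f = 0.0295.
Darcy-Weisbach: ΔP = f(L/D)(ρV²/2) = 0.0295·(281.6/0.5799)·(0.953·0.8684²/2) = 0.0295·485.6·0.3593 = 5.148 Pa.
Q = V·A = 0.8684·0.2641 = 0.2294 m³/s.
Pumping power P = QΔP = 0.2294·5.148 = 1.1806 W = 1.181 W.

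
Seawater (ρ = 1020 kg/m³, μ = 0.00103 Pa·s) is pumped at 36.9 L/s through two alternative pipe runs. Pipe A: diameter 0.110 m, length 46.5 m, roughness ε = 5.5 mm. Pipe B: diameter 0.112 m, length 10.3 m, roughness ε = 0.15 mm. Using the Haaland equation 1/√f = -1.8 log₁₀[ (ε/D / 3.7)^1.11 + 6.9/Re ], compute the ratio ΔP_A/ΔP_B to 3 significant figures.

Pipe A: V = Q/A = 0.0369/0.009503 = 3.883 m/s; Re = 4.23e+05; ε/D = 0.05; Haaland → f = 0.07175; ΔP_A = f(L/D)(ρV²/2) = 2.332e+05 Pa.
Pipe B: V = Q/A = 0.0369/0.009852 = 3.745 m/s; Re = 4.154e+05; ε/D = 0.00134; Haaland → f = 0.02166; ΔP_B = f(L/D)(ρV²/2) = 1.425e+04 Pa.
ΔP_A/ΔP_B = 2.332e+05/1.425e+04 = 16.4.

ΔP_A/ΔP_B ≈ 16.4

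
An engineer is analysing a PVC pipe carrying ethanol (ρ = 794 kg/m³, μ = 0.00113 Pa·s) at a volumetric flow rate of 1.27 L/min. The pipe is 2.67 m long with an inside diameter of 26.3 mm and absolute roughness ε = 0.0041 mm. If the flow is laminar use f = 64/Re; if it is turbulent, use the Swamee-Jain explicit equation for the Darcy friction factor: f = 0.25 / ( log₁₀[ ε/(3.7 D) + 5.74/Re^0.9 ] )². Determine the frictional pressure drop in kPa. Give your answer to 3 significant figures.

ΔP ≈ 0.00544 kPa

Q = 1.27 L/min = 1.27/60000 = 2.117e-05 m³/s.
Cross-sectional area A = πD²/4 = π(0.0263)²/4 = 0.0005433 m²; mean velocity V = Q/A = 2.117e-05/0.0005433 = 0.03896 m/s.
Reynolds number Re = ρVD/μ = 794 · 0.03896 · 0.0263 / 0.00113 = 720.
Re < 2300 → laminar flow, so f = 64/Re = 64/720 = 0.08889 (the turbulent correlation is not needed).
Darcy-Weisbach: ΔP = f(L/D)(ρV²/2) = 0.08889·(2.67/0.0263)·(794·0.03896²/2) = 0.08889·101.5·0.6027 = 5.439 Pa.
ΔP = 5.439 Pa = 0.00544 kPa.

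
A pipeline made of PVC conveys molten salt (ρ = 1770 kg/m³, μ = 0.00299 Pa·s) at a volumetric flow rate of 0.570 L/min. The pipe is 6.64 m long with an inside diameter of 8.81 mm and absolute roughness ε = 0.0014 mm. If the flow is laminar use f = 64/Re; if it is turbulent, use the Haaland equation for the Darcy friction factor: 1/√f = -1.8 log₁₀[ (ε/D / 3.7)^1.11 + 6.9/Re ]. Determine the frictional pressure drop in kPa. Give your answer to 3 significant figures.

ΔP ≈ 1.28 kPa

Q = 0.570 L/min = 0.570/60000 = 9.5e-06 m³/s.
Cross-sectional area A = πD²/4 = π(0.00881)²/4 = 6.096e-05 m²; mean velocity V = Q/A = 9.5e-06/6.096e-05 = 0.1558 m/s.
Reynolds number Re = ρVD/μ = 1770 · 0.1558 · 0.00881 / 0.00299 = 812.8.
Re < 2300 → laminar flow, so f = 64/Re = 64/812.8 = 0.07874 (the turbulent correlation is not needed).
Darcy-Weisbach: ΔP = f(L/D)(ρV²/2) = 0.07874·(6.64/0.00881)·(1770·0.1558²/2) = 0.07874·753.7·21.49 = 1276 Pa.
ΔP = 1276 Pa = 1.28 kPa.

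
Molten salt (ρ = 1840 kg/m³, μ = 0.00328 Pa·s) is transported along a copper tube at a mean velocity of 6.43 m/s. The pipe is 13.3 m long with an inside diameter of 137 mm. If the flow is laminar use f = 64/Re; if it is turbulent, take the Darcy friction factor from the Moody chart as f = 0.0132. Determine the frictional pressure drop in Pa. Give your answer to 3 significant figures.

ΔP ≈ 48700 Pa

Reynolds number Re = ρVD/μ = 1840 · 6.43 · 0.137 / 0.00328 = 4.942e+05.
Re > 4000 → turbulent; use the Moody-chart value f = 0.0132.
Darcy-Weisbach: ΔP = f(L/D)(ρV²/2) = 0.0132·(13.3/0.137)·(1840·6.43²/2) = 0.0132·97.08·3.804e+04 = 4.874e+04 Pa.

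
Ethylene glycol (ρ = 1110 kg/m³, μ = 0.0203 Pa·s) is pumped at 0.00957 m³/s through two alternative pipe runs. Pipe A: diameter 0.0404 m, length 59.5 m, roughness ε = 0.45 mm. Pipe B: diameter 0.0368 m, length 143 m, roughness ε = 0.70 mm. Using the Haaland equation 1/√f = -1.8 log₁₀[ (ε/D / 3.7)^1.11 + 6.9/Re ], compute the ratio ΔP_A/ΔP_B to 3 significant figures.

ΔP_A/ΔP_B ≈ 0.222

Pipe A: V = Q/A = 0.00957/0.001282 = 7.466 m/s; Re = 1.649e+04; ε/D = 0.0111; Haaland → f = 0.04242; ΔP_A = f(L/D)(ρV²/2) = 1.933e+06 Pa.
Pipe B: V = Q/A = 0.00957/0.001064 = 8.998 m/s; Re = 1.811e+04; ε/D = 0.019; Haaland → f = 0.04991; ΔP_B = f(L/D)(ρV²/2) = 8.714e+06 Pa.
ΔP_A/ΔP_B = 1.933e+06/8.714e+06 = 0.222.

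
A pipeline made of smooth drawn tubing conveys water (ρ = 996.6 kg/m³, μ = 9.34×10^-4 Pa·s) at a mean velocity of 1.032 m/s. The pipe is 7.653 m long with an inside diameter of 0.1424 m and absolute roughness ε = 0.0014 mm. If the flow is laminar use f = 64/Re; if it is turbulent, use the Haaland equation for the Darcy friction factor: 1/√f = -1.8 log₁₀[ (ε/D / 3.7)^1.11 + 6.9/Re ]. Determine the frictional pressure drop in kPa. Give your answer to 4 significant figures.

ΔP ≈ 0.4652 kPa

Reynolds number Re = ρVD/μ = 996.6 · 1.032 · 0.1424 / 0.000934 = 1.568e+05.
Re > 4000 → turbulent. Relative roughness ε/D = 1.4e-06/0.1424 = 9.83e-06. Haaland: 1/√f = -1.8 log₁₀[(9.83e-06/3.7)^1.11 + 6.9/1.568e+05] = -1.8 log₁₀[6.47e-07 + 4.4e-05] = 7.83, so f = 0.01631.
Darcy-Weisbach: ΔP = f(L/D)(ρV²/2) = 0.01631·(7.653/0.1424)·(996.6·1.032²/2) = 0.01631·53.74·530.7 = 465.2 Pa.
ΔP = 465.2 Pa = 0.4652 kPa.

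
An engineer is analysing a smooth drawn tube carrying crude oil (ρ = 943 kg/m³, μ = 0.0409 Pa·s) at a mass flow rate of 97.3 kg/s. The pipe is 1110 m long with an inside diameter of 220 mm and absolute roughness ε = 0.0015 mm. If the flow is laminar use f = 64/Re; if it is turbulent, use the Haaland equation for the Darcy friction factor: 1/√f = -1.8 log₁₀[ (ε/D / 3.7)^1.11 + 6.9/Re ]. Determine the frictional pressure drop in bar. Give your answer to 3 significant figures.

ΔP ≈ 4.97 bar

A = πD²/4 = π(0.22)²/4 = 0.03801 m²; mean velocity V = ṁ/(ρA) = 97.3/(943 · 0.03801) = 2.714 m/s.
Reynolds number Re = ρVD/μ = 943 · 2.714 · 0.22 / 0.0409 = 1.377e+04.
Re > 4000 → turbulent. Relative roughness ε/D = 1.5e-06/0.22 = 6.82e-06. Haaland: 1/√f = -1.8 log₁₀[(6.82e-06/3.7)^1.11 + 6.9/1.377e+04] = -1.8 log₁₀[4.31e-07 + 0.000501] = 5.939, so f = 0.02835.
Darcy-Weisbach: ΔP = f(L/D)(ρV²/2) = 0.02835·(1110/0.22)·(943·2.714²/2) = 0.02835·5045·3474 = 4.969e+05 Pa.
ΔP = 4.969e+05 Pa = 4.97 bar.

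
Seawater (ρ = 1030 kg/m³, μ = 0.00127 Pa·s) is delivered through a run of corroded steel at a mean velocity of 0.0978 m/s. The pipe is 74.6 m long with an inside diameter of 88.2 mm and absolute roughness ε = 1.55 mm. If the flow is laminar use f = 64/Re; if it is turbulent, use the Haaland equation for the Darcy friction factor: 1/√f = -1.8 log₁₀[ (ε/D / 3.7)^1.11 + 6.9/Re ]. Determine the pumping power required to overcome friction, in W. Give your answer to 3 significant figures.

P ≈ 0.129 W

Reynolds number Re = ρVD/μ = 1030 · 0.0978 · 0.0882 / 0.00127 = 6996.
Re > 4000 → turbulent. Relative roughness ε/D = 0.00155/0.0882 = 0.0176. Haaland: 1/√f = -1.8 log₁₀[(0.0176/3.7)^1.11 + 6.9/6996] = -1.8 log₁₀[0.00264 + 0.000986] = 4.394, so f = 0.0518.
Darcy-Weisbach: ΔP = f(L/D)(ρV²/2) = 0.0518·(74.6/0.0882)·(1030·0.0978²/2) = 0.0518·845.8·4.926 = 215.8 Pa.
Q = V·A = 0.0978·0.00611 = 0.0005975 m³/s.
Pumping power P = QΔP = 0.0005975·215.8 = 0.1290 W = 0.129 W.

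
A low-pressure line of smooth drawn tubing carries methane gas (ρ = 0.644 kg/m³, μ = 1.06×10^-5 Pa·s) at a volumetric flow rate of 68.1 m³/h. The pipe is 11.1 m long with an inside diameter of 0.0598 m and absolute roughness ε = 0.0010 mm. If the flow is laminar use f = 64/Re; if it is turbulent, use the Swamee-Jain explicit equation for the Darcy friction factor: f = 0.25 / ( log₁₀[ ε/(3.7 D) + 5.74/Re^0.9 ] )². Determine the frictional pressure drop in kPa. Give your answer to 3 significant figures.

ΔP ≈ 0.0667 kPa

Q = 68.1 m³/h = 68.1/3600 = 0.01892 m³/s.
Cross-sectional area A = πD²/4 = π(0.0598)²/4 = 0.002809 m²; mean velocity V = Q/A = 0.01892/0.002809 = 6.735 m/s.
Reynolds number Re = ρVD/μ = 0.644 · 6.735 · 0.0598 / 1.06e-05 = 2.447e+04.
Re > 4000 → turbulent. Relative roughness ε/D = 1e-06/0.0598 = 1.67e-05. Swamee-Jain: f = 0.25/(log₁₀[1.67e-05/3.7 + 5.74/2.447e+04^0.9])² = 0.25/(log₁₀[4.52e-06 + 0.000644])² = 0.25/(-3.188)² = 0.0246.
Darcy-Weisbach: ΔP = f(L/D)(ρV²/2) = 0.0246·(11.1/0.0598)·(0.644·6.735²/2) = 0.0246·185.6·14.61 = 66.7 Pa.
ΔP = 66.7 Pa = 0.0667 kPa.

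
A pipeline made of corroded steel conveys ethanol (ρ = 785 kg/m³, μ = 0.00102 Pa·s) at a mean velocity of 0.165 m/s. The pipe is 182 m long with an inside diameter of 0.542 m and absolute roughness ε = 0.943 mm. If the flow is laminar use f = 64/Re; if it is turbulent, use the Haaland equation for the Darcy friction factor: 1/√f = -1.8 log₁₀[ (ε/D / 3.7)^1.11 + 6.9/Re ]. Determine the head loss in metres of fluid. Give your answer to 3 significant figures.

h_f ≈ 0.0116 m

Reynolds number Re = ρVD/μ = 785 · 0.165 · 0.542 / 0.00102 = 6.883e+04.
Re > 4000 → turbulent. Relative roughness ε/D = 0.000943/0.542 = 0.00174. Haaland: 1/√f = -1.8 log₁₀[(0.00174/3.7)^1.11 + 6.9/6.883e+04] = -1.8 log₁₀[0.000202 + 0.0001] = 6.334, so f = 0.02492.
Darcy-Weisbach: ΔP = f(L/D)(ρV²/2) = 0.02492·(182/0.542)·(785·0.165²/2) = 0.02492·335.8·10.69 = 89.43 Pa.
Head loss h_f = ΔP/(ρg) = 89.43/(785·9.81) = 0.0116 m.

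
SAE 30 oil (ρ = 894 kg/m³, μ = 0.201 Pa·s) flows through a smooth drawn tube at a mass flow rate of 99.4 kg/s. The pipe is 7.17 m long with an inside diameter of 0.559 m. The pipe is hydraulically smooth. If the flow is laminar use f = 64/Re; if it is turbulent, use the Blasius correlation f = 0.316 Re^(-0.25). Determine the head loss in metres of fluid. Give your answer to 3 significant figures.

h_f ≈ 0.00762 m

A = πD²/4 = π(0.559)²/4 = 0.2454 m²; mean velocity V = ṁ/(ρA) = 99.4/(894 · 0.2454) = 0.453 m/s.
Reynolds number Re = ρVD/μ = 894 · 0.453 · 0.559 / 0.201 = 1126.
Re < 2300 → laminar flow, so f = 64/Re = 64/1126 = 0.05682 (the turbulent correlation is not needed).
Darcy-Weisbach: ΔP = f(L/D)(ρV²/2) = 0.05682·(7.17/0.559)·(894·0.453²/2) = 0.05682·12.83·91.74 = 66.86 Pa.
Head loss h_f = ΔP/(ρg) = 66.86/(894·9.81) = 0.00762 m.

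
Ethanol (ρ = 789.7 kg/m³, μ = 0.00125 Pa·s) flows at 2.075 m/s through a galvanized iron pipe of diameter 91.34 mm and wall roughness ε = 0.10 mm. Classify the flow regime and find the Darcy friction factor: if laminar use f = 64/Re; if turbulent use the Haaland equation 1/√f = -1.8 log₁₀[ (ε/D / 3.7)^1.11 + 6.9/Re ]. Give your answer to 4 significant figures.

f ≈ 0.02197

Re = ρVD/μ = 789.7·2.075·0.09134/0.00125 = 1.197e+05.
Re > 4000 → turbulent. ε/D = 0.0001/0.09134 = 0.00109; Haaland: 1/√f = -1.8 log₁₀[0.000121 + 5.76e-05] = 6.746, so f = 0.02197.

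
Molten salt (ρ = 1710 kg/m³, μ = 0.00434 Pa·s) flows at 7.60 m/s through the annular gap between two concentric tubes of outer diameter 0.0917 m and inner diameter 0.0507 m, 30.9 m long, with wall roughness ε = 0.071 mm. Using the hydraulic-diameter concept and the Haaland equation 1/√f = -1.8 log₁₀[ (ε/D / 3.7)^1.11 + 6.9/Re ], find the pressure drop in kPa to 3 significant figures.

Hydraulic diameter D_h = 4A/P = D_o - D_i = 0.0917 - 0.0507 = 0.041 m.
Re = ρVD_h/μ = 1710·7.6·0.041/0.00434 = 1.228e+05.
ε/D_h = 7.1e-05/0.041 = 0.00173; Haaland gives 1/√f = -1.8 log₁₀[0.000201+5.62e-05] = 6.46, so f = 0.02396.
ΔP = f(L/D_h)(ρV²/2) = 0.02396·30.9/0.041·4.938e+04 = 8.918e+05 Pa.
ΔP = 892 kPa.

ΔP ≈ 892 kPa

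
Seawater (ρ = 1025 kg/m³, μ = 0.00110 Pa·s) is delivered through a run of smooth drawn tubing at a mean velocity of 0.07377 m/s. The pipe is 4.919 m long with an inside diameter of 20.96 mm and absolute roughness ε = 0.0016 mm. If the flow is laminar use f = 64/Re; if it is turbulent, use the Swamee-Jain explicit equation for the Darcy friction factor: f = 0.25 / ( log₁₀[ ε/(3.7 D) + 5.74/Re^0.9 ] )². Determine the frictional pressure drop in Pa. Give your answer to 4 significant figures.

Reynolds number Re = ρVD/μ = 1025 · 0.07377 · 0.02096 / 0.0011 = 1441.
Re < 2300 → laminar flow, so f = 64/Re = 64/1441 = 0.04442 (the turbulent correlation is not needed).
Darcy-Weisbach: ΔP = f(L/D)(ρV²/2) = 0.04442·(4.919/0.02096)·(1025·0.07377²/2) = 0.04442·234.7·2.789 = 29.07 Pa.

ΔP ≈ 29.07 Pa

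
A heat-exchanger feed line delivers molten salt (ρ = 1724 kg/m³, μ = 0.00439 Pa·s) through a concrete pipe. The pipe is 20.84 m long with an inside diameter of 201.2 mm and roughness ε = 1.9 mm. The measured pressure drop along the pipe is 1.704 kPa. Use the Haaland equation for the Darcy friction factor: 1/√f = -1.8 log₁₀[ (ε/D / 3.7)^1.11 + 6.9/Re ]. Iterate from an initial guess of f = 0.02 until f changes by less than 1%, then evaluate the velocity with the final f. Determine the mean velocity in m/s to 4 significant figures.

Rearranging Darcy-Weisbach: V = √(2·ΔP·D/(f·L·ρ)). With ε/D = 0.0019/0.2012 = 0.00944, iterate starting from f = 0.02:
  f = 0.02 → V = √(2·1704·0.2012/(0.02·20.84·1724)) = 0.9769 m/s; Re = ρVD/μ = 7.718e+04; f → 0.038
  f = 0.038 → V = 0.7087 m/s; Re = 5.6e+04; f → 0.03828
Converged (Δf/f < 1%). With the final f = 0.03828: V = √(2·1704·0.2012/(0.03828·20.84·1724)) = 0.7061 m/s.

V ≈ 0.7061 m/s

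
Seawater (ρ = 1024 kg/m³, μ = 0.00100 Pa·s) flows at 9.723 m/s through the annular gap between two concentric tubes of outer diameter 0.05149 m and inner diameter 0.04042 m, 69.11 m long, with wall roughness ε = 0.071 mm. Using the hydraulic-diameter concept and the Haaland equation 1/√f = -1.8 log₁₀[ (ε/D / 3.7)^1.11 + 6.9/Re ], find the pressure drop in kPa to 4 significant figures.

ΔP ≈ 10130 kPa

Hydraulic diameter D_h = 4A/P = D_o - D_i = 0.05149 - 0.04042 = 0.01107 m.
Re = ρVD_h/μ = 1024·9.723·0.01107/0.001 = 1.102e+05.
ε/D_h = 7.1e-05/0.01107 = 0.00641; Haaland gives 1/√f = -1.8 log₁₀[0.000861+6.26e-05] = 5.462, so f = 0.03352.
ΔP = f(L/D_h)(ρV²/2) = 0.03352·69.11/0.01107·4.84e+04 = 1.013e+07 Pa.
ΔP = 10130 kPa.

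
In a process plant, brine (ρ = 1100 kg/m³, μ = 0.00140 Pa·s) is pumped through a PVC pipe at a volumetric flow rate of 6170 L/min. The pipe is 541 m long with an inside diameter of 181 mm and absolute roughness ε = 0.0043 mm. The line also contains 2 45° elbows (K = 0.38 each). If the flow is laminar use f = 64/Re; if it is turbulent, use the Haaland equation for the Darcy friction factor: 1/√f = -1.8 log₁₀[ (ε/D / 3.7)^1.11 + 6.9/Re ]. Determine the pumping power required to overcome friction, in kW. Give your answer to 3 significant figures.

P ≈ 36.0 kW

Q = 6170 L/min = 6170/60000 = 0.1028 m³/s.
Cross-sectional area A = πD²/4 = π(0.181)²/4 = 0.02573 m²; mean velocity V = Q/A = 0.1028/0.02573 = 3.997 m/s.
Reynolds number Re = ρVD/μ = 1100 · 3.997 · 0.181 / 0.0014 = 5.684e+05.
Re > 4000 → turbulent. Relative roughness ε/D = 4.3e-06/0.181 = 2.38e-05. Haaland: 1/√f = -1.8 log₁₀[(2.38e-05/3.7)^1.11 + 6.9/5.684e+05] = -1.8 log₁₀[1.72e-06 + 1.21e-05] = 8.745, so f = 0.01308.
Total minor-loss coefficient ΣK = 2·0.38 = 0.76.
ΔP = [f·L/D + ΣK]·(ρV²/2) = [0.01308·541/0.181 + 0.76]·(1100·3.997²/2) = [39.09 + 0.76]·8785 = 3.501e+05 Pa.
Pumping power P = QΔP = 0.1028·3.501e+05 = 36000 W = 36.0 kW.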